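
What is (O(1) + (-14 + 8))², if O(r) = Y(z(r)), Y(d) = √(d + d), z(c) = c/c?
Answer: (-6 + √2)² ≈ 21.029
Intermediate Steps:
z(c) = 1
Y(d) = √2*√d (Y(d) = √(2*d) = √2*√d)
O(r) = √2 (O(r) = √2*√1 = √2*1 = √2)
(O(1) + (-14 + 8))² = (√2 + (-14 + 8))² = (√2 - 6)² = (-6 + √2)²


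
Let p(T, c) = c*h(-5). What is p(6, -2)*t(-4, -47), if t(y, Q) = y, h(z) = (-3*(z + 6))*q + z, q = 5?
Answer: -160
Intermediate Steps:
h(z) = -90 - 14*z (h(z) = -3*(z + 6)*5 + z = -3*(6 + z)*5 + z = (-18 - 3*z)*5 + z = (-90 - 15*z) + z = -90 - 14*z)
p(T, c) = -20*c (p(T, c) = c*(-90 - 14*(-5)) = c*(-90 + 70) = c*(-20) = -20*c)
p(6, -2)*t(-4, -47) = -20*(-2)*(-4) = 40*(-4) = -160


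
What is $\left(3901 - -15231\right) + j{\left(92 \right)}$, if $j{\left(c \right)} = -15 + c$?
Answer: $19209$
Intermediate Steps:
$\left(3901 - -15231\right) + j{\left(92 \right)} = \left(3901 - -15231\right) + \left(-15 + 92\right) = \left(3901 + 15231\right) + 77 = 19132 + 77 = 19209$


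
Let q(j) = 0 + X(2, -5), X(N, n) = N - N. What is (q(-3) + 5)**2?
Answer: 25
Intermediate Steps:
X(N, n) = 0
q(j) = 0 (q(j) = 0 + 0 = 0)
(q(-3) + 5)**2 = (0 + 5)**2 = 5**2 = 25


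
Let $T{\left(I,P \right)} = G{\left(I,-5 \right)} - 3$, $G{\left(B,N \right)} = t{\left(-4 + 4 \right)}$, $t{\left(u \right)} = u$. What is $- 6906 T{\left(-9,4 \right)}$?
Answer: $20718$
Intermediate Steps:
$G{\left(B,N \right)} = 0$ ($G{\left(B,N \right)} = -4 + 4 = 0$)
$T{\left(I,P \right)} = -3$ ($T{\left(I,P \right)} = 0 - 3 = -3$)
$- 6906 T{\left(-9,4 \right)} = \left(-6906\right) \left(-3\right) = 20718$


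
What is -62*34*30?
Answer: -63240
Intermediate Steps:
-62*34*30 = -2108*30 = -63240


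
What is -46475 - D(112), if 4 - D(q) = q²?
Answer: -33935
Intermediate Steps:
D(q) = 4 - q²
-46475 - D(112) = -46475 - (4 - 1*112²) = -46475 - (4 - 1*12544) = -46475 - (4 - 12544) = -46475 - 1*(-12540) = -46475 + 12540 = -33935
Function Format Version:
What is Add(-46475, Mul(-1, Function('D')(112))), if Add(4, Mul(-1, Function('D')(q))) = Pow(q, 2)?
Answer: -33935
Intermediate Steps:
Function('D')(q) = Add(4, Mul(-1, Pow(q, 2)))
Add(-46475, Mul(-1, Function('D')(112))) = Add(-46475, Mul(-1, Add(4, Mul(-1, Pow(112, 2))))) = Add(-46475, Mul(-1, Add(4, Mul(-1, 12544)))) = Add(-46475, Mul(-1, Add(4, -12544))) = Add(-46475, Mul(-1, -12540)) = Add(-46475, 12540) = -33935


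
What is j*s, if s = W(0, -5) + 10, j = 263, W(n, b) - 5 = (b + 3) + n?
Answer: 3419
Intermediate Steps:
W(n, b) = 8 + b + n (W(n, b) = 5 + ((b + 3) + n) = 5 + ((3 + b) + n) = 5 + (3 + b + n) = 8 + b + n)
s = 13 (s = (8 - 5 + 0) + 10 = 3 + 10 = 13)
j*s = 263*13 = 3419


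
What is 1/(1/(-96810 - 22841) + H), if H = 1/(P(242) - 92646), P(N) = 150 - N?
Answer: -11096194438/212389 ≈ -52245.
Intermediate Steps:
H = -1/92738 (H = 1/((150 - 1*242) - 92646) = 1/((150 - 242) - 92646) = 1/(-92 - 92646) = 1/(-92738) = -1/92738 ≈ -1.0783e-5)
1/(1/(-96810 - 22841) + H) = 1/(1/(-96810 - 22841) - 1/92738) = 1/(1/(-119651) - 1/92738) = 1/(-1/119651 - 1/92738) = 1/(-212389/11096194438) = -11096194438/212389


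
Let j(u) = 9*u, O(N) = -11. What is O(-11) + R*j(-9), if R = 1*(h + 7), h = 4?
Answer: -902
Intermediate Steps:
R = 11 (R = 1*(4 + 7) = 1*11 = 11)
O(-11) + R*j(-9) = -11 + 11*(9*(-9)) = -11 + 11*(-81) = -11 - 891 = -902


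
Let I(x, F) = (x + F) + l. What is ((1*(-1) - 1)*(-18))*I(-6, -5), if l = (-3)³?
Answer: -1368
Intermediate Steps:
l = -27
I(x, F) = -27 + F + x (I(x, F) = (x + F) - 27 = (F + x) - 27 = -27 + F + x)
((1*(-1) - 1)*(-18))*I(-6, -5) = ((1*(-1) - 1)*(-18))*(-27 - 5 - 6) = ((-1 - 1)*(-18))*(-38) = -2*(-18)*(-38) = 36*(-38) = -1368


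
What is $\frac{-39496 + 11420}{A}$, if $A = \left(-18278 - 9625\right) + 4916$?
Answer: $\frac{28076}{22987} \approx 1.2214$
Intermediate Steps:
$A = -22987$ ($A = -27903 + 4916 = -22987$)
$\frac{-39496 + 11420}{A} = \frac{-39496 + 11420}{-22987} = \left(-28076\right) \left(- \frac{1}{22987}\right) = \frac{28076}{22987}$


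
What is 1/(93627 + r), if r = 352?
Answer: 1/93979 ≈ 1.0641e-5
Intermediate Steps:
1/(93627 + r) = 1/(93627 + 352) = 1/93979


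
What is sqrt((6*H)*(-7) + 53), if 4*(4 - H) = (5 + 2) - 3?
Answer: I*sqrt(73) ≈ 8.544*I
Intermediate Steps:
H = 3 (H = 4 - ((5 + 2) - 3)/4 = 4 - (7 - 3)/4 = 4 - 1/4*4 = 4 - 1 = 3)
sqrt((6*H)*(-7) + 53) = sqrt((6*3)*(-7) + 53) = sqrt(18*(-7) + 53) = sqrt(-126 + 53) = sqrt(-73) = I*sqrt(73)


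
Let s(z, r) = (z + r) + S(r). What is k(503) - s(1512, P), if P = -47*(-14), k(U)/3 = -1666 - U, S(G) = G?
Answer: -9335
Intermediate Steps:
k(U) = -4998 - 3*U (k(U) = 3*(-1666 - U) = -4998 - 3*U)
P = 658
s(z, r) = z + 2*r (s(z, r) = (z + r) + r = (r + z) + r = z + 2*r)
k(503) - s(1512, P) = (-4998 - 3*503) - (1512 + 2*658) = (-4998 - 1509) - (1512 + 1316) = -6507 - 1*2828 = -6507 - 2828 = -9335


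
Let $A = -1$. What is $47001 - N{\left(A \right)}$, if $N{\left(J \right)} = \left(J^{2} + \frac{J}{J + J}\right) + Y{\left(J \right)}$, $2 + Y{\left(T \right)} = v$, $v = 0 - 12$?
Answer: $\frac{94027}{2} \approx 47014.0$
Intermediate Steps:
$v = -12$ ($v = 0 - 12 = -12$)
$Y{\left(T \right)} = -14$ ($Y{\left(T \right)} = -2 - 12 = -14$)
$N{\left(J \right)} = - \frac{27}{2} + J^{2}$ ($N{\left(J \right)} = \left(J^{2} + \frac{J}{J + J}\right) - 14 = \left(J^{2} + \frac{J}{2 J}\right) - 14 = \left(J^{2} + \frac{1}{2 J} J\right) - 14 = \left(J^{2} + \frac{1}{2}\right) - 14 = \left(\frac{1}{2} + J^{2}\right) - 14 = - \frac{27}{2} + J^{2}$)
$47001 - N{\left(A \right)} = 47001 - \left(- \frac{27}{2} + \left(-1\right)^{2}\right) = 47001 - \left(- \frac{27}{2} + 1\right) = 47001 - - \frac{25}{2} = 47001 + \frac{25}{2} = \frac{94027}{2}$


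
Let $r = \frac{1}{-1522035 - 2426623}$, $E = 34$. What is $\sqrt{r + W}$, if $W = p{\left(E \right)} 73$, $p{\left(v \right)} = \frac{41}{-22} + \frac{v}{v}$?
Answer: $\frac{i \sqrt{29735702408785373}}{21717619} \approx 7.9401 i$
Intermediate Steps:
$p{\left(v \right)} = - \frac{19}{22}$ ($p{\left(v \right)} = 41 \left(- \frac{1}{22}\right) + 1 = - \frac{41}{22} + 1 = - \frac{19}{22}$)
$W = - \frac{1387}{22}$ ($W = \left(- \frac{19}{22}\right) 73 = - \frac{1387}{22} \approx -63.045$)
$r = - \frac{1}{3948658}$ ($r = \frac{1}{-3948658} = - \frac{1}{3948658} \approx -2.5325 \cdot 10^{-7}$)
$\sqrt{r + W} = \sqrt{- \frac{1}{3948658} - \frac{1387}{22}} = \sqrt{- \frac{1369197167}{21717619}} = \frac{i \sqrt{29735702408785373}}{21717619}$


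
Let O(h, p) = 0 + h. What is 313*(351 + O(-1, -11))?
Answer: 109550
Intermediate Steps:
O(h, p) = h
313*(351 + O(-1, -11)) = 313*(351 - 1) = 313*350 = 109550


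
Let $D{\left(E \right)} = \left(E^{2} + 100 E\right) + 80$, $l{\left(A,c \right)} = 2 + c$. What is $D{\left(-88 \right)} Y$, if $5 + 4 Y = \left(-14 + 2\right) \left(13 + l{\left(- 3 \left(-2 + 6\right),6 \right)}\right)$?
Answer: $62708$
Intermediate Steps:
$D{\left(E \right)} = 80 + E^{2} + 100 E$
$Y = - \frac{257}{4}$ ($Y = - \frac{5}{4} + \frac{\left(-14 + 2\right) \left(13 + \left(2 + 6\right)\right)}{4} = - \frac{5}{4} + \frac{\left(-12\right) \left(13 + 8\right)}{4} = - \frac{5}{4} + \frac{\left(-12\right) 21}{4} = - \frac{5}{4} + \frac{1}{4} \left(-252\right) = - \frac{5}{4} - 63 = - \frac{257}{4} \approx -64.25$)
$D{\left(-88 \right)} Y = \left(80 + \left(-88\right)^{2} + 100 \left(-88\right)\right) \left(- \frac{257}{4}\right) = \left(80 + 7744 - 8800\right) \left(- \frac{257}{4}\right) = \left(-976\right) \left(- \frac{257}{4}\right) = 62708$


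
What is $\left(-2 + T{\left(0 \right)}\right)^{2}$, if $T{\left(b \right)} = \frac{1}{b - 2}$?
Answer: $\frac{25}{4} \approx 6.25$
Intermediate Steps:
$T{\left(b \right)} = \frac{1}{-2 + b}$
$\left(-2 + T{\left(0 \right)}\right)^{2} = \left(-2 + \frac{1}{-2 + 0}\right)^{2} = \left(-2 + \frac{1}{-2}\right)^{2} = \left(-2 - \frac{1}{2}\right)^{2} = \left(- \frac{5}{2}\right)^{2} = \frac{25}{4}$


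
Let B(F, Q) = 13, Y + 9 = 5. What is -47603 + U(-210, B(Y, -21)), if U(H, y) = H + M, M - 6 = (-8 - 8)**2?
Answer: -47551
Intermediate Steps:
Y = -4 (Y = -9 + 5 = -4)
M = 262 (M = 6 + (-8 - 8)**2 = 6 + (-16)**2 = 6 + 256 = 262)
U(H, y) = 262 + H (U(H, y) = H + 262 = 262 + H)
-47603 + U(-210, B(Y, -21)) = -47603 + (262 - 210) = -47603 + 52 = -47551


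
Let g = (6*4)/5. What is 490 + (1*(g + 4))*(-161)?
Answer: -4634/5 ≈ -926.80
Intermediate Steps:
g = 24/5 (g = 24*(⅕) = 24/5 ≈ 4.8000)
490 + (1*(g + 4))*(-161) = 490 + (1*(24/5 + 4))*(-161) = 490 + (1*(44/5))*(-161) = 490 + (44/5)*(-161) = 490 - 7084/5 = -4634/5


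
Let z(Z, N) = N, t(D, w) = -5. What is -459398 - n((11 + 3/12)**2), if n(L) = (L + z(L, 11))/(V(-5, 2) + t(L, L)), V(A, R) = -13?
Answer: -132304423/288 ≈ -4.5939e+5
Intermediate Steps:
n(L) = -11/18 - L/18 (n(L) = (L + 11)/(-13 - 5) = (11 + L)/(-18) = (11 + L)*(-1/18) = -11/18 - L/18)
-459398 - n((11 + 3/12)**2) = -459398 - (-11/18 - (11 + 3/12)**2/18) = -459398 - (-11/18 - (11 + 3*(1/12))**2/18) = -459398 - (-11/18 - (11 + 1/4)**2/18) = -459398 - (-11/18 - (45/4)**2/18) = -459398 - (-11/18 - 1/18*2025/16) = -459398 - (-11/18 - 225/32) = -459398 - 1*(-2201/288) = -459398 + 2201/288 = -132304423/288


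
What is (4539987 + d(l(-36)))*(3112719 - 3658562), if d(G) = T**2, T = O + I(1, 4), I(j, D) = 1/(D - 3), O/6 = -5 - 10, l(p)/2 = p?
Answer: -2482443746444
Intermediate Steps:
l(p) = 2*p
O = -90 (O = 6*(-5 - 10) = 6*(-15) = -90)
I(j, D) = 1/(-3 + D)
T = -89 (T = -90 + 1/(-3 + 4) = -90 + 1/1 = -90 + 1 = -89)
d(G) = 7921 (d(G) = (-89)**2 = 7921)
(4539987 + d(l(-36)))*(3112719 - 3658562) = (4539987 + 7921)*(3112719 - 3658562) = 4547908*(-545843) = -2482443746444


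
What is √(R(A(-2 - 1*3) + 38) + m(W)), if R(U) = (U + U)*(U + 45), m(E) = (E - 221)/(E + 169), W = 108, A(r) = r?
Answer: √394969591/277 ≈ 71.747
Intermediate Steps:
m(E) = (-221 + E)/(169 + E)
R(U) = 2*U*(45 + U) (R(U) = (2*U)*(45 + U) = 2*U*(45 + U))
√(R(A(-2 - 1*3) + 38) + m(W)) = √(2*((-2 - 1*3) + 38)*(45 + ((-2 - 1*3) + 38)) + (-221 + 108)/(169 + 108)) = √(2*((-2 - 3) + 38)*(45 + ((-2 - 3) + 38)) - 113/277) = √(2*(-5 + 38)*(45 + (-5 + 38)) + (1/277)*(-113)) = √(2*33*(45 + 33) - 113/277) = √(2*33*78 - 113/277) = √(5148 - 113/277) = √(1425883/277) = √394969591/277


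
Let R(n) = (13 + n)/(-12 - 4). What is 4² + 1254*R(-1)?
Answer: -1849/2 ≈ -924.50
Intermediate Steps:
R(n) = -13/16 - n/16 (R(n) = (13 + n)/(-16) = (13 + n)*(-1/16) = -13/16 - n/16)
4² + 1254*R(-1) = 4² + 1254*(-13/16 - 1/16*(-1)) = 16 + 1254*(-13/16 + 1/16) = 16 + 1254*(-¾) = 16 - 1881/2 = -1849/2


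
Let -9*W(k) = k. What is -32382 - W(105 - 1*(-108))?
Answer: -97075/3 ≈ -32358.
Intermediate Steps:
W(k) = -k/9
-32382 - W(105 - 1*(-108)) = -32382 - (-1)*(105 - 1*(-108))/9 = -32382 - (-1)*(105 + 108)/9 = -32382 - (-1)*213/9 = -32382 - 1*(-71/3) = -32382 + 71/3 = -97075/3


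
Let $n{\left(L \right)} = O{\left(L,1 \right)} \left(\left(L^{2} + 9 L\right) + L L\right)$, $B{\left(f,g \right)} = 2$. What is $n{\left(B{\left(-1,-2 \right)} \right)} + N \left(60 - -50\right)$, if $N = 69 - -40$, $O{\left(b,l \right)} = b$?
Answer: $12042$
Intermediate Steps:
$N = 109$ ($N = 69 + 40 = 109$)
$n{\left(L \right)} = L \left(2 L^{2} + 9 L\right)$ ($n{\left(L \right)} = L \left(\left(L^{2} + 9 L\right) + L L\right) = L \left(\left(L^{2} + 9 L\right) + L^{2}\right) = L \left(2 L^{2} + 9 L\right)$)
$n{\left(B{\left(-1,-2 \right)} \right)} + N \left(60 - -50\right) = 2^{2} \left(9 + 2 \cdot 2\right) + 109 \left(60 - -50\right) = 4 \left(9 + 4\right) + 109 \left(60 + 50\right) = 4 \cdot 13 + 109 \cdot 110 = 52 + 11990 = 12042$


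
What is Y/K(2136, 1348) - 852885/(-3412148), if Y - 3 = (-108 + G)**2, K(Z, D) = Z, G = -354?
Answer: 60844543043/607362344 ≈ 100.18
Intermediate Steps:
Y = 213447 (Y = 3 + (-108 - 354)**2 = 3 + (-462)**2 = 3 + 213444 = 213447)
Y/K(2136, 1348) - 852885/(-3412148) = 213447/2136 - 852885/(-3412148) = 213447*(1/2136) - 852885*(-1/3412148) = 71149/712 + 852885/3412148 = 60844543043/607362344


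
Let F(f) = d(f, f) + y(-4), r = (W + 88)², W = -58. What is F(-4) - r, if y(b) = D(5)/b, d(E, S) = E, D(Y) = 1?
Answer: -3617/4 ≈ -904.25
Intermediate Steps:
y(b) = 1/b
r = 900 (r = (-58 + 88)² = 30² = 900)
F(f) = -¼ + f (F(f) = f + 1/(-4) = f - ¼ = -¼ + f)
F(-4) - r = (-¼ - 4) - 1*900 = -17/4 - 900 = -3617/4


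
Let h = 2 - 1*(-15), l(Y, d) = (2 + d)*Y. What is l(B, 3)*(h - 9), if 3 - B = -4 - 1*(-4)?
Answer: 120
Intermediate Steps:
B = 3 (B = 3 - (-4 - 1*(-4)) = 3 - (-4 + 4) = 3 - 1*0 = 3 + 0 = 3)
l(Y, d) = Y*(2 + d)
h = 17 (h = 2 + 15 = 17)
l(B, 3)*(h - 9) = (3*(2 + 3))*(17 - 9) = (3*5)*8 = 15*8 = 120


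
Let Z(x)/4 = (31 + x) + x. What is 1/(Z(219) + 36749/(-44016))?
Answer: 44016/82537267 ≈ 0.00053329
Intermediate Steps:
Z(x) = 124 + 8*x (Z(x) = 4*((31 + x) + x) = 4*(31 + 2*x) = 124 + 8*x)
1/(Z(219) + 36749/(-44016)) = 1/((124 + 8*219) + 36749/(-44016)) = 1/((124 + 1752) + 36749*(-1/44016)) = 1/(1876 - 36749/44016) = 1/(82537267/44016) = 44016/82537267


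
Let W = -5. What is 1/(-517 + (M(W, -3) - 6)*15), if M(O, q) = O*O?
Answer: -1/232 ≈ -0.0043103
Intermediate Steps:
M(O, q) = O²
1/(-517 + (M(W, -3) - 6)*15) = 1/(-517 + ((-5)² - 6)*15) = 1/(-517 + (25 - 6)*15) = 1/(-517 + 19*15) = 1/(-517 + 285) = 1/(-232) = -1/232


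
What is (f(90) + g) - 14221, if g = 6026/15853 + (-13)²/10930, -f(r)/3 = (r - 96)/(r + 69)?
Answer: -130593658789169/9183484370 ≈ -14220.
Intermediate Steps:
f(r) = -3*(-96 + r)/(69 + r) (f(r) = -3*(r - 96)/(r + 69) = -3*(-96 + r)/(69 + r))
g = 68543337/173273290 (g = 6026*(1/15853) + 169*(1/10930) = 6026/15853 + 169/10930 = 68543337/173273290 ≈ 0.39558)
(f(90) + g) - 14221 = (3*(96 - 1*90)/(69 + 90) + 68543337/173273290) - 14221 = (3*(96 - 90)/159 + 68543337/173273290) - 14221 = (3*(1/159)*6 + 68543337/173273290) - 14221 = (6/53 + 68543337/173273290) - 14221 = 4672436601/9183484370 - 14221 = -130593658789169/9183484370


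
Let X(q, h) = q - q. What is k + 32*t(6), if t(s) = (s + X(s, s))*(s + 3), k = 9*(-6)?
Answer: 1674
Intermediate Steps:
k = -54
X(q, h) = 0
t(s) = s*(3 + s) (t(s) = (s + 0)*(s + 3) = s*(3 + s))
k + 32*t(6) = -54 + 32*(6*(3 + 6)) = -54 + 32*(6*9) = -54 + 32*54 = -54 + 1728 = 1674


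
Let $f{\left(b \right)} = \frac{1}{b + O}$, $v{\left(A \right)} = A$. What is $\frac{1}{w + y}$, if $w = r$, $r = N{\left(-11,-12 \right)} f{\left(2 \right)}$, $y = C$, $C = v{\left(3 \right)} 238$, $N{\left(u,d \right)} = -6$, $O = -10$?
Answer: $\frac{4}{2859} \approx 0.0013991$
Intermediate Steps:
$f{\left(b \right)} = \frac{1}{-10 + b}$ ($f{\left(b \right)} = \frac{1}{b - 10} = \frac{1}{-10 + b}$)
$C = 714$ ($C = 3 \cdot 238 = 714$)
$y = 714$
$r = \frac{3}{4}$ ($r = - \frac{6}{-10 + 2} = - \frac{6}{-8} = \left(-6\right) \left(- \frac{1}{8}\right) = \frac{3}{4} \approx 0.75$)
$w = \frac{3}{4} \approx 0.75$
$\frac{1}{w + y} = \frac{1}{\frac{3}{4} + 714} = \frac{1}{\frac{2859}{4}} = \frac{4}{2859}$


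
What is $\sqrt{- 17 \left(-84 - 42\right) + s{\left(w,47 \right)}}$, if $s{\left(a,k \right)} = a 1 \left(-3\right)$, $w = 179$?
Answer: $\sqrt{1605} \approx 40.062$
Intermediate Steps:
$s{\left(a,k \right)} = - 3 a$ ($s{\left(a,k \right)} = a \left(-3\right) = - 3 a$)
$\sqrt{- 17 \left(-84 - 42\right) + s{\left(w,47 \right)}} = \sqrt{- 17 \left(-84 - 42\right) - 537} = \sqrt{\left(-17\right) \left(-126\right) - 537} = \sqrt{2142 - 537} = \sqrt{1605}$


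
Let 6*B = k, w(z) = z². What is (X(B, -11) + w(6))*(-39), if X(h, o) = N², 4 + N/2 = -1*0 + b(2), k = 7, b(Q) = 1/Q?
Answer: -3315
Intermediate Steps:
B = 7/6 (B = (⅙)*7 = 7/6 ≈ 1.1667)
N = -7 (N = -8 + 2*(-1*0 + 1/2) = -8 + 2*(0 + ½) = -8 + 2*(½) = -8 + 1 = -7)
X(h, o) = 49 (X(h, o) = (-7)² = 49)
(X(B, -11) + w(6))*(-39) = (49 + 6²)*(-39) = (49 + 36)*(-39) = 85*(-39) = -3315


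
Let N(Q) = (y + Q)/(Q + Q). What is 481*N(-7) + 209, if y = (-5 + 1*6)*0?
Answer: 899/2 ≈ 449.50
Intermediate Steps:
y = 0 (y = (-5 + 6)*0 = 1*0 = 0)
N(Q) = ½ (N(Q) = (0 + Q)/(Q + Q) = Q/((2*Q)) = Q*(1/(2*Q)) = ½)
481*N(-7) + 209 = 481*(½) + 209 = 481/2 + 209 = 899/2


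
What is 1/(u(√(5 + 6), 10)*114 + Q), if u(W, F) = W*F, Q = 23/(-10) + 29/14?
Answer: 35/2189013742 + 349125*√11/4378027484 ≈ 0.00026450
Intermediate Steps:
Q = -8/35 (Q = 23*(-⅒) + 29*(1/14) = -23/10 + 29/14 = -8/35 ≈ -0.22857)
u(W, F) = F*W
1/(u(√(5 + 6), 10)*114 + Q) = 1/((10*√(5 + 6))*114 - 8/35) = 1/((10*√11)*114 - 8/35) = 1/(1140*√11 - 8/35) = 1/(-8/35 + 1140*√11)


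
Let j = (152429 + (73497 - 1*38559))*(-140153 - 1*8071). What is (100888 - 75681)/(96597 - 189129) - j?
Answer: 2569825187373449/92532 ≈ 2.7772e+10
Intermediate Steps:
j = -27772286208 (j = (152429 + (73497 - 38559))*(-140153 - 8071) = (152429 + 34938)*(-148224) = 187367*(-148224) = -27772286208)
(100888 - 75681)/(96597 - 189129) - j = (100888 - 75681)/(96597 - 189129) - 1*(-27772286208) = 25207/(-92532) + 27772286208 = 25207*(-1/92532) + 27772286208 = -25207/92532 + 27772286208 = 2569825187373449/92532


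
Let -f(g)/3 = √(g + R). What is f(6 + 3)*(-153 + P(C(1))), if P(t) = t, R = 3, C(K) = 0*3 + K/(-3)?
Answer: 920*√3 ≈ 1593.5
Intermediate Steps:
C(K) = -K/3 (C(K) = 0 + K*(-⅓) = 0 - K/3 = -K/3)
f(g) = -3*√(3 + g) (f(g) = -3*√(g + 3) = -3*√(3 + g))
f(6 + 3)*(-153 + P(C(1))) = (-3*√(3 + (6 + 3)))*(-153 - ⅓*1) = (-3*√(3 + 9))*(-153 - ⅓) = -6*√3*(-460/3) = 920*√3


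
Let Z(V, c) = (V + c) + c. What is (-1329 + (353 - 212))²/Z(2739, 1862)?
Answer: 1411344/6463 ≈ 218.37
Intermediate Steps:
Z(V, c) = V + 2*c
(-1329 + (353 - 212))²/Z(2739, 1862) = (-1329 + (353 - 212))²/(2739 + 2*1862) = (-1329 + 141)²/(2739 + 3724) = (-1188)²/6463 = 1411344*(1/6463) = 1411344/6463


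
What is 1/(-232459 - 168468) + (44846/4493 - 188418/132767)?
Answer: 2047736785488885/239161828415437 ≈ 8.5621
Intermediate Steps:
1/(-232459 - 168468) + (44846/4493 - 188418/132767) = 1/(-400927) + (44846*(1/4493) - 188418*1/132767) = -1/400927 + (44846/4493 - 188418/132767) = -1/400927 + 5107506808/596522131 = 2047736785488885/239161828415437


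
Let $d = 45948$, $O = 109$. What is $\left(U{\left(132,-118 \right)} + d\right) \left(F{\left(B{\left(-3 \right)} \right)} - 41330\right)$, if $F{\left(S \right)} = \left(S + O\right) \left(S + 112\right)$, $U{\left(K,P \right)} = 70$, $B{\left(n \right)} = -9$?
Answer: $-1427938540$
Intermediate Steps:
$F{\left(S \right)} = \left(109 + S\right) \left(112 + S\right)$ ($F{\left(S \right)} = \left(S + 109\right) \left(S + 112\right) = \left(109 + S\right) \left(112 + S\right)$)
$\left(U{\left(132,-118 \right)} + d\right) \left(F{\left(B{\left(-3 \right)} \right)} - 41330\right) = \left(70 + 45948\right) \left(\left(12208 + \left(-9\right)^{2} + 221 \left(-9\right)\right) - 41330\right) = 46018 \left(\left(12208 + 81 - 1989\right) - 41330\right) = 46018 \left(10300 - 41330\right) = 46018 \left(-31030\right) = -1427938540$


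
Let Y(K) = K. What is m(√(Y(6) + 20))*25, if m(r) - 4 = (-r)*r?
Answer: -550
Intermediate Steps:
m(r) = 4 - r² (m(r) = 4 + (-r)*r = 4 - r²)
m(√(Y(6) + 20))*25 = (4 - (√(6 + 20))²)*25 = (4 - (√26)²)*25 = (4 - 1*26)*25 = (4 - 26)*25 = -22*25 = -550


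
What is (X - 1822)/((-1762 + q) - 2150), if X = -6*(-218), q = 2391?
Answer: 514/1521 ≈ 0.33794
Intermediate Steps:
X = 1308
(X - 1822)/((-1762 + q) - 2150) = (1308 - 1822)/((-1762 + 2391) - 2150) = -514/(629 - 2150) = -514/(-1521) = -514*(-1/1521) = 514/1521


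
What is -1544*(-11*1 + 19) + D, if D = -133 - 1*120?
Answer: -12605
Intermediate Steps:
D = -253 (D = -133 - 120 = -253)
-1544*(-11*1 + 19) + D = -1544*(-11*1 + 19) - 253 = -1544*(-11 + 19) - 253 = -1544*8 - 253 = -12352 - 253 = -12605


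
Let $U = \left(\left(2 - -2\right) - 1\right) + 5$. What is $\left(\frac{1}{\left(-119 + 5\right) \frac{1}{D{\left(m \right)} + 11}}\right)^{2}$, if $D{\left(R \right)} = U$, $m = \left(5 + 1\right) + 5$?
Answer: $\frac{1}{36} \approx 0.027778$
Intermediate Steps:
$U = 8$ ($U = \left(\left(2 + 2\right) - 1\right) + 5 = \left(4 - 1\right) + 5 = 3 + 5 = 8$)
$m = 11$ ($m = 6 + 5 = 11$)
$D{\left(R \right)} = 8$
$\left(\frac{1}{\left(-119 + 5\right) \frac{1}{D{\left(m \right)} + 11}}\right)^{2} = \left(\frac{1}{\left(-119 + 5\right) \frac{1}{8 + 11}}\right)^{2} = \left(\frac{1}{\left(-114\right) \frac{1}{19}}\right)^{2} = \left(\frac{1}{-6}\right)^{2} = \left(- \frac{1}{6}\right)^{2} = \frac{1}{36}$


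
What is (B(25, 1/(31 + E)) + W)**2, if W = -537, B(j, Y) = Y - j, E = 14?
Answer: 639533521/2025 ≈ 3.1582e+5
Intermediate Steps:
(B(25, 1/(31 + E)) + W)**2 = ((1/(31 + 14) - 1*25) - 537)**2 = ((1/45 - 25) - 537)**2 = (-1124/45 - 537)**2 = (-25289/45)**2 = 639533521/2025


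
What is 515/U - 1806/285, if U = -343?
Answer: -255411/32585 ≈ -7.8383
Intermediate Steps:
515/U - 1806/285 = 515/(-343) - 1806/285 = 515*(-1/343) - 1806*1/285 = -515/343 - 602/95 = -255411/32585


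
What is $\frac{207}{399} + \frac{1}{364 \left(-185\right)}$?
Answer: $\frac{94823}{182780} \approx 0.51878$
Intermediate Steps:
$\frac{207}{399} + \frac{1}{364 \left(-185\right)} = 207 \cdot \frac{1}{399} + \frac{1}{364} \left(- \frac{1}{185}\right) = \frac{69}{133} - \frac{1}{67340} = \frac{94823}{182780}$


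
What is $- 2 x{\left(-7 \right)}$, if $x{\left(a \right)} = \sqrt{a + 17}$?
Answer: $- 2 \sqrt{10} \approx -6.3246$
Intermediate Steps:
$x{\left(a \right)} = \sqrt{17 + a}$
$- 2 x{\left(-7 \right)} = - 2 \sqrt{17 - 7} = - 2 \sqrt{10}$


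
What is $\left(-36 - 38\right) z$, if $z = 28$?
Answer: $-2072$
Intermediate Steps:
$\left(-36 - 38\right) z = \left(-36 - 38\right) 28 = \left(-74\right) 28 = -2072$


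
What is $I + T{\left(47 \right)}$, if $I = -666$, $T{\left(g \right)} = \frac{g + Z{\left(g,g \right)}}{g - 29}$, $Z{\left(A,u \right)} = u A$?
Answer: $- \frac{1622}{3} \approx -540.67$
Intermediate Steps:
$Z{\left(A,u \right)} = A u$
$T{\left(g \right)} = \frac{g + g^{2}}{-29 + g}$ ($T{\left(g \right)} = \frac{g + g g}{g - 29} = \frac{g + g^{2}}{-29 + g}$)
$I + T{\left(47 \right)} = -666 + \frac{47 \left(1 + 47\right)}{-29 + 47} = -666 + 47 \cdot \frac{1}{18} \cdot 48 = -666 + \frac{376}{3} = - \frac{1622}{3}$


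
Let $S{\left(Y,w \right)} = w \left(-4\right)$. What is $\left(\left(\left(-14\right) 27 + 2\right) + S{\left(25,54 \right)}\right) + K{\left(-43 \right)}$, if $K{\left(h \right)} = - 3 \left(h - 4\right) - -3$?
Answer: $-448$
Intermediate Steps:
$S{\left(Y,w \right)} = - 4 w$
$K{\left(h \right)} = 15 - 3 h$ ($K{\left(h \right)} = - 3 \left(-4 + h\right) + 3 = \left(12 - 3 h\right) + 3 = 15 - 3 h$)
$\left(\left(\left(-14\right) 27 + 2\right) + S{\left(25,54 \right)}\right) + K{\left(-43 \right)} = \left(\left(\left(-14\right) 27 + 2\right) - 216\right) + \left(15 - -129\right) = \left(\left(-378 + 2\right) - 216\right) + \left(15 + 129\right) = \left(-376 - 216\right) + 144 = -592 + 144 = -448$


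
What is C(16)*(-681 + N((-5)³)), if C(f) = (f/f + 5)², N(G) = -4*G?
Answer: -6516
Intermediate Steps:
C(f) = 36 (C(f) = (1 + 5)² = 6² = 36)
C(16)*(-681 + N((-5)³)) = 36*(-681 - 4*(-5)³) = 36*(-681 - 4*(-125)) = 36*(-681 + 500) = 36*(-181) = -6516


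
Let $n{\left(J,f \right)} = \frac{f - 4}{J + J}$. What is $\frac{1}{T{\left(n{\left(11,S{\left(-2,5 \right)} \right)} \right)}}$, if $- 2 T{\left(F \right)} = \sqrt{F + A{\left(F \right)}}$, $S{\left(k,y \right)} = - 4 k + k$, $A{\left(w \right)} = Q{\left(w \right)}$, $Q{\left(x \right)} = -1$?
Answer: $\frac{i \sqrt{110}}{5} \approx 2.0976 i$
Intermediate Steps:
$A{\left(w \right)} = -1$
$S{\left(k,y \right)} = - 3 k$
$n{\left(J,f \right)} = \frac{-4 + f}{2 J}$
$T{\left(F \right)} = - \frac{\sqrt{-1 + F}}{2}$ ($T{\left(F \right)} = - \frac{\sqrt{F - 1}}{2} = - \frac{\sqrt{-1 + F}}{2}$)
$\frac{1}{T{\left(n{\left(11,S{\left(-2,5 \right)} \right)} \right)}} = \frac{1}{\left(- \frac{1}{2}\right) \sqrt{-1 + \frac{-4 - -6}{2 \cdot 11}}} = \frac{1}{\left(- \frac{1}{2}\right) \sqrt{-1 + \frac{1}{2} \cdot \frac{1}{11} \left(-4 + 6\right)}} = \frac{1}{\left(- \frac{1}{2}\right) \sqrt{-1 + \frac{1}{2} \cdot \frac{1}{11} \cdot 2}} = \frac{1}{\left(- \frac{1}{2}\right) \sqrt{-1 + \frac{1}{11}}} = \frac{1}{\left(- \frac{1}{2}\right) \sqrt{- \frac{10}{11}}} = \frac{1}{\left(- \frac{1}{2}\right) \frac{i \sqrt{110}}{11}} = \frac{1}{\left(- \frac{1}{22}\right) i \sqrt{110}} = \frac{i \sqrt{110}}{5}$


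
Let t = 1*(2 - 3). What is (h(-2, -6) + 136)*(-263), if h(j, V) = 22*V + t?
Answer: -789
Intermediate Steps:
t = -1 (t = 1*(-1) = -1)
h(j, V) = -1 + 22*V (h(j, V) = 22*V - 1 = -1 + 22*V)
(h(-2, -6) + 136)*(-263) = ((-1 + 22*(-6)) + 136)*(-263) = ((-1 - 132) + 136)*(-263) = (-133 + 136)*(-263) = 3*(-263) = -789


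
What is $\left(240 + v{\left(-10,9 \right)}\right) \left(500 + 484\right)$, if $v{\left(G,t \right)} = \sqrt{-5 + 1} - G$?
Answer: $246000 + 1968 i \approx 2.46 \cdot 10^{5} + 1968.0 i$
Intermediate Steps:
$v{\left(G,t \right)} = - G + 2 i$ ($v{\left(G,t \right)} = \sqrt{-4} - G = 2 i - G = - G + 2 i$)
$\left(240 + v{\left(-10,9 \right)}\right) \left(500 + 484\right) = \left(240 + \left(\left(-1\right) \left(-10\right) + 2 i\right)\right) \left(500 + 484\right) = \left(240 + \left(10 + 2 i\right)\right) 984 = \left(250 + 2 i\right) 984 = 246000 + 1968 i$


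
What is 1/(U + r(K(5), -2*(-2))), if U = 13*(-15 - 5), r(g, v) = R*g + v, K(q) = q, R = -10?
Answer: -1/306 ≈ -0.0032680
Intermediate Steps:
r(g, v) = v - 10*g (r(g, v) = -10*g + v = v - 10*g)
U = -260 (U = 13*(-20) = -260)
1/(U + r(K(5), -2*(-2))) = 1/(-260 + (-2*(-2) - 10*5)) = 1/(-260 + (4 - 50)) = 1/(-260 - 46) = 1/(-306) = -1/306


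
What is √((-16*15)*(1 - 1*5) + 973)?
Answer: √1933 ≈ 43.966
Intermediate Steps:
√((-16*15)*(1 - 1*5) + 973) = √(-240*(1 - 5) + 973) = √(-240*(-4) + 973) = √(960 + 973) = √1933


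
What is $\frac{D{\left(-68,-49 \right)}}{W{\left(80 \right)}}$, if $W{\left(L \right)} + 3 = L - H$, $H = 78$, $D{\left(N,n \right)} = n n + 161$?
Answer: $-2562$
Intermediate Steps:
$D{\left(N,n \right)} = 161 + n^{2}$ ($D{\left(N,n \right)} = n^{2} + 161 = 161 + n^{2}$)
$W{\left(L \right)} = -81 + L$ ($W{\left(L \right)} = -3 + \left(L - 78\right) = -3 + \left(-78 + L\right) = -81 + L$)
$\frac{D{\left(-68,-49 \right)}}{W{\left(80 \right)}} = \frac{161 + \left(-49\right)^{2}}{-81 + 80} = \frac{161 + 2401}{-1} = 2562 \left(-1\right) = -2562$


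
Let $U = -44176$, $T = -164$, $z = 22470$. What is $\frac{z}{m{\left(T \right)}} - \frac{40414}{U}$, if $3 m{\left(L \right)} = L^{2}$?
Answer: $\frac{1443494}{421931} \approx 3.4212$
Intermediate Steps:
$m{\left(L \right)} = \frac{L^{2}}{3}$
$\frac{z}{m{\left(T \right)}} - \frac{40414}{U} = \frac{22470}{\frac{1}{3} \left(-164\right)^{2}} - \frac{40414}{-44176} = \frac{22470}{\frac{1}{3} \cdot 26896} - - \frac{1837}{2008} = \frac{22470}{\frac{26896}{3}} + \frac{1837}{2008} = 22470 \cdot \frac{3}{26896} + \frac{1837}{2008} = \frac{33705}{13448} + \frac{1837}{2008} = \frac{1443494}{421931}$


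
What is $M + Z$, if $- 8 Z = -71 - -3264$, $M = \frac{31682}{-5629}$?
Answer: $- \frac{18226853}{45032} \approx -404.75$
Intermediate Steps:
$M = - \frac{31682}{5629}$ ($M = 31682 \left(- \frac{1}{5629}\right) = - \frac{31682}{5629} \approx -5.6284$)
$Z = - \frac{3193}{8}$ ($Z = - \frac{-71 - -3264}{8} = - \frac{-71 + 3264}{8} = \left(- \frac{1}{8}\right) 3193 = - \frac{3193}{8} \approx -399.13$)
$M + Z = - \frac{31682}{5629} - \frac{3193}{8} = - \frac{18226853}{45032}$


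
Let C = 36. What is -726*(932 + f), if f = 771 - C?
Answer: -1210242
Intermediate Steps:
f = 735 (f = 771 - 1*36 = 771 - 36 = 735)
-726*(932 + f) = -726*(932 + 735) = -726*1667 = -1210242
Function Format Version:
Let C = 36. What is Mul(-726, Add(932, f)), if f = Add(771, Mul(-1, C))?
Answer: -1210242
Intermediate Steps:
f = 735 (f = Add(771, Mul(-1, 36)) = Add(771, -36) = 735)
Mul(-726, Add(932, f)) = Mul(-726, Add(932, 735)) = Mul(-726, 1667) = -1210242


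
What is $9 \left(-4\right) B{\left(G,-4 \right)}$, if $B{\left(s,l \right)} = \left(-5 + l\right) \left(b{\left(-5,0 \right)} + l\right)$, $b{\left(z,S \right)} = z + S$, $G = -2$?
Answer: $-2916$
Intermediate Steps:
$b{\left(z,S \right)} = S + z$
$B{\left(s,l \right)} = \left(-5 + l\right)^{2}$ ($B{\left(s,l \right)} = \left(-5 + l\right) \left(\left(0 - 5\right) + l\right) = \left(-5 + l\right) \left(-5 + l\right) = \left(-5 + l\right)^{2}$)
$9 \left(-4\right) B{\left(G,-4 \right)} = 9 \left(-4\right) \left(25 + \left(-4\right)^{2} - -40\right) = - 36 \left(25 + 16 + 40\right) = \left(-36\right) 81 = -2916$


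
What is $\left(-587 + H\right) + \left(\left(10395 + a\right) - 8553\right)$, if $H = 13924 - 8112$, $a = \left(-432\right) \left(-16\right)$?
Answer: $13979$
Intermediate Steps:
$a = 6912$
$H = 5812$ ($H = 13924 - 8112 = 5812$)
$\left(-587 + H\right) + \left(\left(10395 + a\right) - 8553\right) = \left(-587 + 5812\right) + \left(\left(10395 + 6912\right) - 8553\right) = 5225 + \left(17307 - 8553\right) = 5225 + 8754 = 13979$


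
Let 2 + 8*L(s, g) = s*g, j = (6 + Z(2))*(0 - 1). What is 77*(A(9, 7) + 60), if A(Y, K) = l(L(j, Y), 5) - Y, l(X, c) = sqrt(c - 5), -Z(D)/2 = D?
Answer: 3927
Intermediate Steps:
Z(D) = -2*D
j = -2 (j = (6 - 2*2)*(0 - 1) = (6 - 4)*(-1) = 2*(-1) = -2)
L(s, g) = -1/4 + g*s/8 (L(s, g) = -1/4 + (s*g)/8 = -1/4 + (g*s)/8 = -1/4 + g*s/8)
l(X, c) = sqrt(-5 + c)
A(Y, K) = -Y (A(Y, K) = sqrt(-5 + 5) - Y = sqrt(0) - Y = 0 - Y = -Y)
77*(A(9, 7) + 60) = 77*(-1*9 + 60) = 77*(-9 + 60) = 77*51 = 3927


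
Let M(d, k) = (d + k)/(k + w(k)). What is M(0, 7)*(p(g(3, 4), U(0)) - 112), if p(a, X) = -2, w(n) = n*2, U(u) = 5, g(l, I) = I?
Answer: -38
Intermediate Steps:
w(n) = 2*n
M(d, k) = (d + k)/(3*k) (M(d, k) = (d + k)/(k + 2*k) = (d + k)/((3*k)) = (d + k)*(1/(3*k)) = (d + k)/(3*k))
M(0, 7)*(p(g(3, 4), U(0)) - 112) = ((⅓)*(0 + 7)/7)*(-2 - 112) = ((⅓)*(⅐)*7)*(-114) = (⅓)*(-114) = -38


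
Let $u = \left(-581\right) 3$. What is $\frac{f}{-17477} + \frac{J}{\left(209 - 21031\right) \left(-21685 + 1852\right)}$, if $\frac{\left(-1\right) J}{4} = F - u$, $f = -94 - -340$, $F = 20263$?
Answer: $- \frac{51563613022}{3608674781151} \approx -0.014289$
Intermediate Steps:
$u = -1743$
$f = 246$ ($f = -94 + 340 = 246$)
$J = -88024$ ($J = - 4 \left(20263 - -1743\right) = - 4 \left(20263 + 1743\right) = \left(-4\right) 22006 = -88024$)
$\frac{f}{-17477} + \frac{J}{\left(209 - 21031\right) \left(-21685 + 1852\right)} = \frac{246}{-17477} - \frac{88024}{\left(209 - 21031\right) \left(-21685 + 1852\right)} = 246 \left(- \frac{1}{17477}\right) - \frac{88024}{\left(-20822\right) \left(-19833\right)} = - \frac{246}{17477} - \frac{88024}{412962726} = - \frac{246}{17477} - \frac{44012}{206481363} = - \frac{51563613022}{3608674781151}$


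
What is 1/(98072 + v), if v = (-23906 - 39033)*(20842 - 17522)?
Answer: -1/208859408 ≈ -4.7879e-9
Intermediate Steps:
v = -208957480 (v = -62939*3320 = -208957480)
1/(98072 + v) = 1/(98072 - 208957480) = 1/(-208859408) = -1/208859408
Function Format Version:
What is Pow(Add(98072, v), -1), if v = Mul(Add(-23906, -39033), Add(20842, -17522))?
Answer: Rational(-1, 208859408) ≈ -4.7879e-9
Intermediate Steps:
v = -208957480 (v = Mul(-62939, 3320) = -208957480)
Pow(Add(98072, v), -1) = Pow(Add(98072, -208957480), -1) = Pow(-208859408, -1) = Rational(-1, 208859408)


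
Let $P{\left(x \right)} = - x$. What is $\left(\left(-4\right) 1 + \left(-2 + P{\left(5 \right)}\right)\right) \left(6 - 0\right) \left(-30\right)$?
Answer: $1980$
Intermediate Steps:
$\left(\left(-4\right) 1 + \left(-2 + P{\left(5 \right)}\right)\right) \left(6 - 0\right) \left(-30\right) = \left(\left(-4\right) 1 - 7\right) \left(6 - 0\right) \left(-30\right) = \left(-4 - 7\right) \left(6 + 0\right) \left(-30\right) = \left(-4 - 7\right) 6 \left(-30\right) = \left(-11\right) 6 \left(-30\right) = \left(-66\right) \left(-30\right) = 1980$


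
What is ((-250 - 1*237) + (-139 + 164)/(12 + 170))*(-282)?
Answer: 12493869/91 ≈ 1.3730e+5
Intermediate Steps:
((-250 - 1*237) + (-139 + 164)/(12 + 170))*(-282) = ((-250 - 237) + 25/182)*(-282) = (-487 + 25*(1/182))*(-282) = (-487 + 25/182)*(-282) = -88609/182*(-282) = 12493869/91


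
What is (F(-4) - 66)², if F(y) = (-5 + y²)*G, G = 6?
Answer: 0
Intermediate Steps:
F(y) = -30 + 6*y² (F(y) = (-5 + y²)*6 = -30 + 6*y²)
(F(-4) - 66)² = ((-30 + 6*(-4)²) - 66)² = ((-30 + 6*16) - 66)² = ((-30 + 96) - 66)² = (66 - 66)² = 0² = 0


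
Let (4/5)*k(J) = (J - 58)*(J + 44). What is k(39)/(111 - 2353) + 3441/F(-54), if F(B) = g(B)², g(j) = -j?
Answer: 236191/114696 ≈ 2.0593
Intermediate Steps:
F(B) = B² (F(B) = (-B)² = B²)
k(J) = 5*(-58 + J)*(44 + J)/4 (k(J) = 5*((J - 58)*(J + 44))/4 = 5*((-58 + J)*(44 + J))/4 = 5*(-58 + J)*(44 + J)/4)
k(39)/(111 - 2353) + 3441/F(-54) = (-3190 - 35/2*39 + (5/4)*39²)/(111 - 2353) + 3441/((-54)²) = (-3190 - 1365/2 + (5/4)*1521)/(-2242) + 3441/2916 = (-3190 - 1365/2 + 7605/4)*(-1/2242) + 3441*(1/2916) = -7885/4*(-1/2242) + 1147/972 = 415/472 + 1147/972 = 236191/114696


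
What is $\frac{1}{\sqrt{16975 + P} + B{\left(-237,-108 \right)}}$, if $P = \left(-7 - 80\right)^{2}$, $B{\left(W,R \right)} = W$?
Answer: $- \frac{237}{31625} - \frac{4 \sqrt{1534}}{31625} \approx -0.012448$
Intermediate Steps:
$P = 7569$ ($P = \left(-87\right)^{2} = 7569$)
$\frac{1}{\sqrt{16975 + P} + B{\left(-237,-108 \right)}} = \frac{1}{\sqrt{16975 + 7569} - 237} = \frac{1}{\sqrt{24544} - 237} = \frac{1}{4 \sqrt{1534} - 237} = \frac{1}{-237 + 4 \sqrt{1534}}$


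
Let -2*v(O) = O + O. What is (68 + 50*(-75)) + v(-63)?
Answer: -3619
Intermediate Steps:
v(O) = -O (v(O) = -(O + O)/2 = -O)
(68 + 50*(-75)) + v(-63) = (68 + 50*(-75)) - 1*(-63) = (68 - 3750) + 63 = -3682 + 63 = -3619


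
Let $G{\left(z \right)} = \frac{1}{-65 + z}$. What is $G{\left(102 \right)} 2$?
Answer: $\frac{2}{37} \approx 0.054054$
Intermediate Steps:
$G{\left(102 \right)} 2 = \frac{1}{-65 + 102} \cdot 2 = \frac{1}{37} \cdot 2 = \frac{2}{37}$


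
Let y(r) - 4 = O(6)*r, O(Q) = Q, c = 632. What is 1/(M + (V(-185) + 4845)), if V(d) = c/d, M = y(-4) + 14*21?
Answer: 185/946383 ≈ 0.00019548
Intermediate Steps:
y(r) = 4 + 6*r
M = 274 (M = (4 + 6*(-4)) + 14*21 = (4 - 24) + 294 = -20 + 294 = 274)
V(d) = 632/d
1/(M + (V(-185) + 4845)) = 1/(274 + (632/(-185) + 4845)) = 1/(274 + (632*(-1/185) + 4845)) = 1/(274 + (-632/185 + 4845)) = 1/(274 + 895693/185) = 1/(946383/185) = 185/946383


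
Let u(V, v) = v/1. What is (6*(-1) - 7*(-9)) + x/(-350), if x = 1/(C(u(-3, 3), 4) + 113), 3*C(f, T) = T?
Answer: 6842847/120050 ≈ 57.000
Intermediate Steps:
u(V, v) = v (u(V, v) = v*1 = v)
C(f, T) = T/3
x = 3/343 (x = 1/((⅓)*4 + 113) = 1/(4/3 + 113) = 1/(343/3) = 3/343 ≈ 0.0087464)
(6*(-1) - 7*(-9)) + x/(-350) = (6*(-1) - 7*(-9)) + (3/343)/(-350) = (-6 + 63) + (3/343)*(-1/350) = 57 - 3/120050 = 6842847/120050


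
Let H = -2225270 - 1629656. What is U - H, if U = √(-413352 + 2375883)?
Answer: 3854926 + 3*√218059 ≈ 3.8563e+6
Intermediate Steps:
H = -3854926
U = 3*√218059 (U = √1962531 = 3*√218059 ≈ 1400.9)
U - H = 3*√218059 - 1*(-3854926) = 3*√218059 + 3854926 = 3854926 + 3*√218059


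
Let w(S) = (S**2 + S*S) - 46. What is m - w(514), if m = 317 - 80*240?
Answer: -547229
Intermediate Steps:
w(S) = -46 + 2*S**2 (w(S) = (S**2 + S**2) - 46 = 2*S**2 - 46 = -46 + 2*S**2)
m = -18883 (m = 317 - 19200 = -18883)
m - w(514) = -18883 - (-46 + 2*514**2) = -18883 - (-46 + 2*264196) = -18883 - (-46 + 528392) = -18883 - 1*528346 = -18883 - 528346 = -547229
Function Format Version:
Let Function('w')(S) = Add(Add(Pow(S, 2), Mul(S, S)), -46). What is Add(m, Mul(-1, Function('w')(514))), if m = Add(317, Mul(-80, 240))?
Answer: -547229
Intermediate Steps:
Function('w')(S) = Add(-46, Mul(2, Pow(S, 2))) (Function('w')(S) = Add(Add(Pow(S, 2), Pow(S, 2)), -46) = Add(Mul(2, Pow(S, 2)), -46) = Add(-46, Mul(2, Pow(S, 2))))
m = -18883 (m = Add(317, -19200) = -18883)
Add(m, Mul(-1, Function('w')(514))) = Add(-18883, Mul(-1, Add(-46, Mul(2, Pow(514, 2))))) = Add(-18883, Mul(-1, Add(-46, Mul(2, 264196)))) = Add(-18883, Mul(-1, Add(-46, 528392))) = Add(-18883, Mul(-1, 528346)) = Add(-18883, -528346) = -547229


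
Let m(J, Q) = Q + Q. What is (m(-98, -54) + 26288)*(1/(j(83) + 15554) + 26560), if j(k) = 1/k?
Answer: 897673154179340/1290983 ≈ 6.9534e+8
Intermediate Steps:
m(J, Q) = 2*Q
(m(-98, -54) + 26288)*(1/(j(83) + 15554) + 26560) = (2*(-54) + 26288)*(1/(1/83 + 15554) + 26560) = (-108 + 26288)*(1/(1/83 + 15554) + 26560) = 26180*(1/(1290983/83) + 26560) = 26180*(83/1290983 + 26560) = 26180*(34288508563/1290983) = 897673154179340/1290983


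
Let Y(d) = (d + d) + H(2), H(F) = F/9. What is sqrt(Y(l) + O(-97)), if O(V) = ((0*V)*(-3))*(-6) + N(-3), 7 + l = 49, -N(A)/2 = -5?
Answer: 4*sqrt(53)/3 ≈ 9.7068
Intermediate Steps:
N(A) = 10 (N(A) = -2*(-5) = 10)
l = 42 (l = -7 + 49 = 42)
H(F) = F/9 (H(F) = F*(1/9) = F/9)
O(V) = 10 (O(V) = ((0*V)*(-3))*(-6) + 10 = (0*(-3))*(-6) + 10 = 0*(-6) + 10 = 0 + 10 = 10)
Y(d) = 2/9 + 2*d (Y(d) = (d + d) + (1/9)*2 = 2*d + 2/9 = 2/9 + 2*d)
sqrt(Y(l) + O(-97)) = sqrt((2/9 + 2*42) + 10) = sqrt((2/9 + 84) + 10) = sqrt(758/9 + 10) = sqrt(848/9) = 4*sqrt(53)/3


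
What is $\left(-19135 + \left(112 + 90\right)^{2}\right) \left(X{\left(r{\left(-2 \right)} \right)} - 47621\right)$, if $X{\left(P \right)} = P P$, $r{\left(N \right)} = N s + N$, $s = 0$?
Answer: $-1031812773$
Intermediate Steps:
$r{\left(N \right)} = N$ ($r{\left(N \right)} = N 0 + N = 0 + N = N$)
$X{\left(P \right)} = P^{2}$
$\left(-19135 + \left(112 + 90\right)^{2}\right) \left(X{\left(r{\left(-2 \right)} \right)} - 47621\right) = \left(-19135 + \left(112 + 90\right)^{2}\right) \left(\left(-2\right)^{2} - 47621\right) = \left(-19135 + 202^{2}\right) \left(4 - 47621\right) = \left(-19135 + 40804\right) \left(-47617\right) = 21669 \left(-47617\right) = -1031812773$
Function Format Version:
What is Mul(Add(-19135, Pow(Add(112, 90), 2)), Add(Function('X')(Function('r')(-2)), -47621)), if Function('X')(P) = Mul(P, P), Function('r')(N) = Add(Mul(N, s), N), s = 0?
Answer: -1031812773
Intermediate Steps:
Function('r')(N) = N (Function('r')(N) = Add(Mul(N, 0), N) = Add(0, N) = N)
Function('X')(P) = Pow(P, 2)
Mul(Add(-19135, Pow(Add(112, 90), 2)), Add(Function('X')(Function('r')(-2)), -47621)) = Mul(Add(-19135, Pow(Add(112, 90), 2)), Add(Pow(-2, 2), -47621)) = Mul(Add(-19135, Pow(202, 2)), Add(4, -47621)) = Mul(Add(-19135, 40804), -47617) = Mul(21669, -47617) = -1031812773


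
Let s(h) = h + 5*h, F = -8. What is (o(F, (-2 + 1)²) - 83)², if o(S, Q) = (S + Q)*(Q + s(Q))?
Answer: 17424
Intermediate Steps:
s(h) = 6*h
o(S, Q) = 7*Q*(Q + S) (o(S, Q) = (S + Q)*(Q + 6*Q) = (Q + S)*(7*Q) = 7*Q*(Q + S))
(o(F, (-2 + 1)²) - 83)² = (7*(-2 + 1)²*((-2 + 1)² - 8) - 83)² = (7*(-1)²*((-1)² - 8) - 83)² = (7*1*(1 - 8) - 83)² = (7*1*(-7) - 83)² = (-49 - 83)² = (-132)² = 17424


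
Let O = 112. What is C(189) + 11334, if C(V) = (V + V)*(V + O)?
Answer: 125112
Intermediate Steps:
C(V) = 2*V*(112 + V) (C(V) = (V + V)*(V + 112) = (2*V)*(112 + V) = 2*V*(112 + V))
C(189) + 11334 = 2*189*(112 + 189) + 11334 = 2*189*301 + 11334 = 113778 + 11334 = 125112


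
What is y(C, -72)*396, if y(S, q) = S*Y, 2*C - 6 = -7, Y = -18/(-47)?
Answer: -3564/47 ≈ -75.830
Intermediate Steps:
Y = 18/47 (Y = -18*(-1/47) = 18/47 ≈ 0.38298)
C = -½ (C = 3 + (½)*(-7) = 3 - 7/2 = -½ ≈ -0.50000)
y(S, q) = 18*S/47 (y(S, q) = S*(18/47) = 18*S/47)
y(C, -72)*396 = ((18/47)*(-½))*396 = -9/47*396 = -3564/47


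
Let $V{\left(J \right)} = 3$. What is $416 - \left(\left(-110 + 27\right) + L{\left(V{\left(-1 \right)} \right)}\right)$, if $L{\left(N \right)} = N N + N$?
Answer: $487$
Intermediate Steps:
$L{\left(N \right)} = N + N^{2}$ ($L{\left(N \right)} = N^{2} + N = N + N^{2}$)
$416 - \left(\left(-110 + 27\right) + L{\left(V{\left(-1 \right)} \right)}\right) = 416 - \left(\left(-110 + 27\right) + 3 \left(1 + 3\right)\right) = 416 - \left(-83 + 3 \cdot 4\right) = 416 - \left(-83 + 12\right) = 416 - -71 = 416 + 71 = 487$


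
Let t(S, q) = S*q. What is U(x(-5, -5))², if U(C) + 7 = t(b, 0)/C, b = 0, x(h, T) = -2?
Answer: 49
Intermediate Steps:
U(C) = -7 (U(C) = -7 + (0*0)/C = -7 + 0/C = -7 + 0 = -7)
U(x(-5, -5))² = (-7)² = 49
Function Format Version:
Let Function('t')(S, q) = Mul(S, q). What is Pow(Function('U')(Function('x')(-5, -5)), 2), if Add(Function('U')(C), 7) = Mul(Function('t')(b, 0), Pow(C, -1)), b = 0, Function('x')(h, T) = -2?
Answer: 49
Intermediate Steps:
Function('U')(C) = -7 (Function('U')(C) = Add(-7, Mul(Mul(0, 0), Pow(C, -1))) = Add(-7, Mul(0, Pow(C, -1))) = Add(-7, 0) = -7)
Pow(Function('U')(Function('x')(-5, -5)), 2) = Pow(-7, 2) = 49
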